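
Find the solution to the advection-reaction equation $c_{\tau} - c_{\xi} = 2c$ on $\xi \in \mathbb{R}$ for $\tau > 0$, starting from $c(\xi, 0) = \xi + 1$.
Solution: Substitute $c = e^{2\tau}u$, i.e. $u = e^{-2\tau}c$.
By the product rule, $c_{\tau} = e^{2\tau}(u_{\tau} + 2u)$, $c_{\xi} = e^{2\tau}u_{\xi}$.
Substituting into the PDE and dividing by $e^{2\tau}$: $u_{\tau} + 2u - u_{\xi} = 2u$.
The lower-order terms cancel, leaving the standard advection equation $u_{\tau} - u_{\xi} = 0$.
Initial data for $u$: $u(\xi,0) = c(\xi,0) = \xi + 1$.
Solve for $u$:
  By method of characteristics (waves move left with speed 1):
  Along characteristics $\xi + \tau =$ const, $u$ is constant, so $u(\xi,\tau) = f(\xi + \tau)$ with $f = u( \cdot , 0)$.
Hence $u(\xi,\tau) = \xi + \tau + 1$.
Transform back: $c(\xi,\tau) = e^{2\tau}u(\xi,\tau)$.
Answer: $c(\xi, \tau) = \tau e^{2 \tau} + \xi e^{2 \tau} + e^{2 \tau}$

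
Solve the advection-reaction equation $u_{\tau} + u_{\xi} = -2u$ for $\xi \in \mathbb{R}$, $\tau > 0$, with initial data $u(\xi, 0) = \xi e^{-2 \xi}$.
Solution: Substitute $u = e^{-2\xi}w$.
Then $u_{\xi} = e^{-2\xi}(w_{\xi} - 2w)$, $u_{\tau} = e^{-2\xi}w_{\tau}$; substituting and dividing by $e^{-2\xi}$, the lower-order terms cancel: $w_{\tau} + w_{\xi} = 0$ (standard advection equation).
Data for $w$: $w(\xi,0) = e^{2\xi}u(\xi,0) = \xi$.
By characteristics ($d\xi/d\tau = 1$), $w(\xi,\tau) = f(\xi - \tau)$ with $f = w( \cdot , 0)$.
So $w(\xi,\tau) = \xi - \tau$, and $u(\xi,\tau) = e^{-2\xi}w(\xi,\tau)$.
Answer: $u(\xi, \tau) = - \tau e^{-2 \xi} + \xi e^{-2 \xi}$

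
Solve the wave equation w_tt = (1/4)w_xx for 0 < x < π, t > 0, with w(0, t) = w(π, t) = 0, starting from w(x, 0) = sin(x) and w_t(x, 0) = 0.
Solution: Separating variables: w = Σ [A_n cos(ω_n t) + B_n sin(ω_n t)] sin(nx), ω_n = n/2. From ICs: A_1=1.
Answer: w(x, t) = sin(x)cos(t/2)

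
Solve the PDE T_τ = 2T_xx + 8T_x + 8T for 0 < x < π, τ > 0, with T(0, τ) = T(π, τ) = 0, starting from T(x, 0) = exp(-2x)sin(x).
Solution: Substitute T = exp(-2x)u, i.e. u = exp(2x)T.
By the product rule, T_x = exp(-2x)(u_x - 2u), T_xx = exp(-2x)(u_xx - 4u_x + 4u), T_τ = exp(-2x)u_τ.
Substituting into the PDE and dividing by exp(-2x): u_τ = 2(u_xx - 4u_x + 4u) + 8(u_x - 2u) + 8u.
The lower-order terms cancel, leaving the standard heat equation u_τ = 2u_xx.
Initial data for u: u(x,0) = exp(2x)T(x,0) = sin(x). The boundary conditions carry over: u(0,τ) = u(π,τ) = 0.
Solve for u:
  Using separation of variables u = X(x)G(τ):
  Eigenfunctions: sin(nx), n = 1, 2, 3, ...
  General solution: u(x, τ) = Σ c_n sin(nx) exp(-2n² τ)
  Matching u(x,0) = sin(x) term by term: c_1=1.
Hence u(x,τ) = exp(-2τ)sin(x).
Transform back: T(x,τ) = exp(-2x)u(x,τ).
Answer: T(x, τ) = exp(-2x)exp(-2τ)sin(x)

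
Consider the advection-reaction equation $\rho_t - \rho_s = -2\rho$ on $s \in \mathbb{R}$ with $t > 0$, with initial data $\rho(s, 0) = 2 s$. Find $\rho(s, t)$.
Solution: Substitute $\rho = e^{-2t}u$.
Then $\rho_t = e^{-2t}(u_t - 2u)$, $\rho_s = e^{-2t}u_s$; substituting and dividing by $e^{-2t}$, the lower-order terms cancel: $u_t - u_s = 0$ (standard advection equation).
Data for $u$: $u(s,0) = \rho(s,0) = 2 s$.
By characteristics ($ds/dt = -1$), $u(s,t) = f(s + t)$ with $f = u( \cdot , 0)$.
So $u(s,t) = 2 s + 2 t$, and $\rho(s,t) = e^{-2t}u(s,t)$.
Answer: $\rho(s, t) = 2 s e^{-2 t} + 2 t e^{-2 t}$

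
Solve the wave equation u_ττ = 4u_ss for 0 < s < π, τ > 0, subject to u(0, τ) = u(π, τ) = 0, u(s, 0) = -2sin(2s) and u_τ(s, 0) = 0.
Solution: Separating variables: u = Σ [A_n cos(ω_n τ) + B_n sin(ω_n τ)] sin(ns), ω_n = 2n. From ICs: A_2=-2.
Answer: u(s, τ) = -2sin(2s)cos(4τ)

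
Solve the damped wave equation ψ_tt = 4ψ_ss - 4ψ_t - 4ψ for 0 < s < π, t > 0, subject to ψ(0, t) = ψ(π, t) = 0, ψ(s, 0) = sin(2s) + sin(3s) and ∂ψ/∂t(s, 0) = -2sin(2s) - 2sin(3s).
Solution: Substitute ψ = exp(-2t)u.
Then ψ_t = exp(-2t)(u_t - 2u), ψ_tt = exp(-2t)(u_tt - 4u_t + 4u), ψ_ss = exp(-2t)u_ss; substituting and dividing by exp(-2t), the lower-order terms cancel: u_tt = 4u_ss (standard wave equation).
Data for u: u(s,0) = ψ(s,0) = sin(2s) + sin(3s); u_t(s,0) = ψ_t(s,0) + 2ψ(s,0) = 0. The boundary conditions carry over: u(0,t) = u(π,t) = 0.
Separating variables: u = Σ [A_n cos(ω_n t) + B_n sin(ω_n t)] sin(ns), ω_n = 2n. From ICs: A_2=1, A_3=1.
So u(s,t) = sin(2s)cos(4t) + sin(3s)cos(6t), and ψ(s,t) = exp(-2t)u(s,t).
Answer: ψ(s, t) = exp(-2t)sin(2s)cos(4t) + exp(-2t)sin(3s)cos(6t)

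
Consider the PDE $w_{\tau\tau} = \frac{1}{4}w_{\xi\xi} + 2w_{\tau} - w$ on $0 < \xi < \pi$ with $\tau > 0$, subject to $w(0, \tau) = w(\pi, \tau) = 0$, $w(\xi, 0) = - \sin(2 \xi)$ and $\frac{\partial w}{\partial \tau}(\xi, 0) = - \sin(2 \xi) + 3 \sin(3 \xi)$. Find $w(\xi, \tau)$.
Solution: Substitute $w = e^{\tau}u$.
Then $w_{\tau} = e^{\tau}(u_{\tau} + u)$, $w_{\tau\tau} = e^{\tau}(u_{\tau\tau} + 2u_{\tau} + u)$, $w_{\xi\xi} = e^{\tau}u_{\xi\xi}$; substituting and dividing by $e^{\tau}$, the lower-order terms cancel: $u_{\tau\tau} = \frac{1}{4}u_{\xi\xi}$ (standard wave equation).
Data for $u$: $u(\xi,0) = w(\xi,0) = - \sin(2 \xi)$; $u_{\tau}(\xi,0) = w_{\tau}(\xi,0) - w(\xi,0) = 3 \sin(3 \xi)$. The boundary conditions carry over: $u(0,\tau) = u(\pi,\tau) = 0$.
Separating variables: $u = \sum [A_n \cos(\omega_n \tau) + B_n \sin(\omega_n \tau)] \sin(n\xi)$, $\omega_n = n/2$. From ICs ($B_n$ = velocity coefficient / $\omega_n$): $A_2=-1, B_3=2$.
So $u(\xi,\tau) = - \sin(2 \xi) \cos(\tau) + 2 \sin(3 \xi) \sin(3 \tau/2)$, and $w(\xi,\tau) = e^{\tau}u(\xi,\tau)$.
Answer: $w(\xi, \tau) = 2 e^{\tau} \sin(3 \tau/2) \sin(3 \xi) -  e^{\tau} \sin(2 \xi) \cos(\tau)$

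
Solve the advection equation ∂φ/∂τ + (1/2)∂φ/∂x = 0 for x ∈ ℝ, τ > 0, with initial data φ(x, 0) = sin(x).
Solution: By method of characteristics (waves move right with speed 1/2):
Along characteristics x - (1/2)τ = const, φ is constant, so φ(x,τ) = f(x - (1/2)τ) with f = φ(·, 0).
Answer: φ(x, τ) = sin(x - τ/2)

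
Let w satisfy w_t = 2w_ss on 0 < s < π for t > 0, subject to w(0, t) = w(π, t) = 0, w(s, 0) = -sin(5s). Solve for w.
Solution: Separating variables: w = Σ c_n exp(-2n²t) sin(ns). From w(s,0) = -sin(5s): c_5=-1.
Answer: w(s, t) = -exp(-50t)sin(5s)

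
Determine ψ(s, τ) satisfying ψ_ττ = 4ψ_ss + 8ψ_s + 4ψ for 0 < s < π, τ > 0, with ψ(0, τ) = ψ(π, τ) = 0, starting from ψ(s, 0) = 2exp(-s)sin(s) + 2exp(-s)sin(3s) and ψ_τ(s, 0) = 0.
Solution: Substitute ψ = exp(-s)u, i.e. u = exp(s)ψ.
By the product rule, ψ_s = exp(-s)(u_s - u), ψ_ss = exp(-s)(u_ss - 2u_s + u), ψ_ττ = exp(-s)u_ττ.
Substituting into the PDE and dividing by exp(-s): u_ττ = 4(u_ss - 2u_s + u) + 8(u_s - u) + 4u.
The lower-order terms cancel, leaving the standard wave equation u_ττ = 4u_ss.
Initial data for u: u(s,0) = exp(s)ψ(s,0) = 2sin(s) + 2sin(3s); u_τ(s,0) = exp(s)ψ_τ(s,0) = 0. The boundary conditions carry over: u(0,τ) = u(π,τ) = 0.
Solve for u:
  Using separation of variables u = X(s)T(τ):
  Eigenfunctions: sin(ns), n = 1, 2, 3, ...
  General solution: u(s, τ) = Σ [A_n cos(2n τ) + B_n sin(2n τ)] sin(ns)
  From u(s,0) = 2sin(s) + 2sin(3s): A_1=2, A_3=2. From u_τ(s,0) = 0: all B_n = 0.
Hence u(s,τ) = 2sin(s)cos(2τ) + 2sin(3s)cos(6τ).
Transform back: ψ(s,τ) = exp(-s)u(s,τ).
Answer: ψ(s, τ) = 2exp(-s)sin(s)cos(2τ) + 2exp(-s)sin(3s)cos(6τ)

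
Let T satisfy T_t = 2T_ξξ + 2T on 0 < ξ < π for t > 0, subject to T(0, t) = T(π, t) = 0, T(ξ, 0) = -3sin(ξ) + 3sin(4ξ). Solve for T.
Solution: Substitute T = exp(2t)u, i.e. u = exp(-2t)T.
By the product rule, T_t = exp(2t)(u_t + 2u), T_ξξ = exp(2t)u_ξξ.
Substituting into the PDE and dividing by exp(2t): u_t + 2u = 2u_ξξ + 2u.
The lower-order terms cancel, leaving the standard heat equation u_t = 2u_ξξ.
Initial data for u: u(ξ,0) = T(ξ,0) = -3sin(ξ) + 3sin(4ξ). The boundary conditions carry over: u(0,t) = u(π,t) = 0.
Solve for u:
  Using separation of variables u = X(ξ)G(t):
  Eigenfunctions: sin(nξ), n = 1, 2, 3, ...
  General solution: u(ξ, t) = Σ c_n sin(nξ) exp(-2n² t)
  Matching u(ξ,0) = -3sin(ξ) + 3sin(4ξ) term by term: c_1=-3, c_4=3.
Hence u(ξ,t) = -3exp(-2t)sin(ξ) + 3exp(-32t)sin(4ξ).
Transform back: T(ξ,t) = exp(2t)u(ξ,t).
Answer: T(ξ, t) = -3sin(ξ) + 3exp(-30t)sin(4ξ)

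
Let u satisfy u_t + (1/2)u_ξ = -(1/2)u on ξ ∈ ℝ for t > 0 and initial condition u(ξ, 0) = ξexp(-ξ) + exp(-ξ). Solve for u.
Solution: Substitute u = exp(-ξ)w.
Then u_ξ = exp(-ξ)(w_ξ - w), u_t = exp(-ξ)w_t; substituting and dividing by exp(-ξ), the lower-order terms cancel: w_t + (1/2)w_ξ = 0 (standard advection equation).
Data for w: w(ξ,0) = exp(ξ)u(ξ,0) = ξ + 1.
By characteristics (dξ/dt = 1/2), w(ξ,t) = f(ξ - (1/2)t) with f = w(·, 0).
So w(ξ,t) = -(1/2)t + ξ + 1, and u(ξ,t) = exp(-ξ)w(ξ,t).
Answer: u(ξ, t) = -(1/2)texp(-ξ) + ξexp(-ξ) + exp(-ξ)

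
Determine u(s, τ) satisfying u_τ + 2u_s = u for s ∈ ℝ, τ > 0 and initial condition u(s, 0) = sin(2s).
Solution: Substitute u = exp(τ)w, i.e. w = exp(-τ)u.
By the product rule, u_τ = exp(τ)(w_τ + w), u_s = exp(τ)w_s.
Substituting into the PDE and dividing by exp(τ): w_τ + w + 2w_s = w.
The lower-order terms cancel, leaving the standard advection equation w_τ + 2w_s = 0.
Initial data for w: w(s,0) = u(s,0) = sin(2s).
Solve for w:
  By method of characteristics (waves move right with speed 2):
  Along characteristics s - 2τ = const, w is constant, so w(s,τ) = f(s - 2τ) with f = w(·, 0).
Hence w(s,τ) = sin(2s - 4τ).
Transform back: u(s,τ) = exp(τ)w(s,τ).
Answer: u(s, τ) = exp(τ)sin(2s - 4τ)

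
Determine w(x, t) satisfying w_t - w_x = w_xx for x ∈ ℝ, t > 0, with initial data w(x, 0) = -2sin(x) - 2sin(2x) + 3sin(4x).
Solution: Moving frame: η = x + t, σ = t, w = u(η,σ), so w_t = u_σ + u_η and w_xx = u_ηη.
Hence w_t - w_x = u_σ and the PDE becomes the heat equation u_σ = u_ηη on η ∈ ℝ.
Initial data: u(η,0) = w(η,0) = -2sin(η) - 2sin(2η) + 3sin(4η). Each mode sin(nη) decays as exp(-n²σ) on ℝ, so u(η,σ) = Σ c_n exp(-n²σ) sin(nη) with c_1=-2, c_2=-2, c_4=3: u(η,σ) = -2exp(-σ)sin(η) - 2exp(-4σ)sin(2η) + 3exp(-16σ)sin(4η).
Substituting back: w(x,t) = u(x + t, t).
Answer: w(x, t) = -2exp(-t)sin(t + x) - 2exp(-4t)sin(2t + 2x) + 3exp(-16t)sin(4t + 4x)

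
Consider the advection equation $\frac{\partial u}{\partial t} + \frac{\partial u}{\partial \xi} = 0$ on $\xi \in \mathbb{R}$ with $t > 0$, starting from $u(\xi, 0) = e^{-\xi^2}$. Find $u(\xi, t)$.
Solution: By characteristics ($d\xi/dt = 1$), $u(\xi,t) = f(\xi - t)$ with $f = u( \cdot , 0)$.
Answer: $u(\xi, t) = e^{-(\xi - t)^2}$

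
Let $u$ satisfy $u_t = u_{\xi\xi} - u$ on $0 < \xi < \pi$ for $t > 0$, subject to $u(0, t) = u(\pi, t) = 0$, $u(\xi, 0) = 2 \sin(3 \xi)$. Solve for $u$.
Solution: Substitute $u = e^{-t}w$, i.e. $w = e^{t}u$.
By the product rule, $u_t = e^{-t}(w_t - w)$, $u_{\xi\xi} = e^{-t}w_{\xi\xi}$.
Substituting into the PDE and dividing by $e^{-t}$: $w_t - w = w_{\xi\xi} - w$.
The lower-order terms cancel, leaving the standard heat equation $w_t = w_{\xi\xi}$.
Initial data for $w$: $w(\xi,0) = u(\xi,0) = 2 \sin(3 \xi)$. The boundary conditions carry over: $w(0,t) = w(\pi,t) = 0$.
Solve for $w$:
  Using separation of variables $w = X(\xi)T(t)$:
  Eigenfunctions: $\sin(n\xi)$, $n = 1, 2, 3, \ldots$
  General solution: $w(\xi, t) = \sum c_n \sin(n\xi) e^{-n^2 t}$
  Matching $w(\xi,0) = 2 \sin(3 \xi)$ term by term: $c_3=2$.
Hence $w(\xi,t) = 2 e^{-9 t} \sin(3 \xi)$.
Transform back: $u(\xi,t) = e^{-t}w(\xi,t)$.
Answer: $u(\xi, t) = 2 e^{-10 t} \sin(3 \xi)$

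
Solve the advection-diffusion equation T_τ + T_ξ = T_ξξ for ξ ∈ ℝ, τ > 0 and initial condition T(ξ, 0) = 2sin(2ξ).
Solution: Change to a moving frame: let η = ξ - τ, σ = τ and write T(ξ,τ) = u(η,σ).
By the chain rule T_τ = u_σ - u_η, T_ξ = u_η, T_ξξ = u_ηη.
Then T_τ + T_ξ = u_σ: the advection term cancels and the PDE becomes the heat equation u_σ = u_ηη on η ∈ ℝ.
Initial data: u(η,0) = T(η,0) = 2sin(2η).
On η ∈ ℝ each mode satisfies (sin(nη))″ = -n² sin(nη), so exp(-n²σ) sin(nη) solves the heat equation; by superposition u(η,σ) = Σ c_n exp(-n²σ) sin(nη).
Reading off the coefficients: c_2=2, so u(η,σ) = 2exp(-4σ)sin(2η).
Substituting back η = ξ - τ, σ = τ: T(ξ,τ) = u(ξ - τ, τ).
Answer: T(ξ, τ) = 2exp(-4τ)sin(2ξ - 2τ)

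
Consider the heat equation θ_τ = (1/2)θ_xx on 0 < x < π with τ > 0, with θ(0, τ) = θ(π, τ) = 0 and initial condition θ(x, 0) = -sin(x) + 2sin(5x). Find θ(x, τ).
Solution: Separating variables: θ = Σ c_n exp(-n²τ/2) sin(nx). From θ(x,0) = -sin(x) + 2sin(5x): c_1=-1, c_5=2.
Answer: θ(x, τ) = -exp(-τ/2)sin(x) + 2exp(-25τ/2)sin(5x)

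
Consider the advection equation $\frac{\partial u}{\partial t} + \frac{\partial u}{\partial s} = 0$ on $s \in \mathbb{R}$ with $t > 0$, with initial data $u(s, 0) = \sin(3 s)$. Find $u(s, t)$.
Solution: By characteristics ($ds/dt = 1$), $u(s,t) = f(s - t)$ with $f = u( \cdot , 0)$.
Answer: $u(s, t) = \sin(3 s - 3 t)$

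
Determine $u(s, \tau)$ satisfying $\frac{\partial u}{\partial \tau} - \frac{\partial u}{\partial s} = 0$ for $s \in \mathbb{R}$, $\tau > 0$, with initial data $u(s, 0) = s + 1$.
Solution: By method of characteristics (waves move left with speed 1):
Along characteristics $s + \tau =$ const, $u$ is constant, so $u(s,\tau) = f(s + \tau)$ with $f = u( \cdot , 0)$.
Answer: $u(s, \tau) = \tau + s + 1$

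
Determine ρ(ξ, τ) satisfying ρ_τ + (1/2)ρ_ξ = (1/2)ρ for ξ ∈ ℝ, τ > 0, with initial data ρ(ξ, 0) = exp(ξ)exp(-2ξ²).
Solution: Substitute ρ = exp(ξ)u.
Then ρ_ξ = exp(ξ)(u_ξ + u), ρ_τ = exp(ξ)u_τ; substituting and dividing by exp(ξ), the lower-order terms cancel: u_τ + (1/2)u_ξ = 0 (standard advection equation).
Data for u: u(ξ,0) = exp(-ξ)ρ(ξ,0) = exp(-2ξ²).
By characteristics (dξ/dτ = 1/2), u(ξ,τ) = f(ξ - (1/2)τ) with f = u(·, 0).
So u(ξ,τ) = exp(-2(ξ - τ/2)²), and ρ(ξ,τ) = exp(ξ)u(ξ,τ).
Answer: ρ(ξ, τ) = exp(ξ)exp(-2(ξ - τ/2)²)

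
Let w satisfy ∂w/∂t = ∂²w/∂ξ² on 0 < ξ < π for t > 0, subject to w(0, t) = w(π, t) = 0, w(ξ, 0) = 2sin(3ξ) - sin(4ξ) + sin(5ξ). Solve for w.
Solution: Separating variables: w = Σ c_n exp(-n²t) sin(nξ). From w(ξ,0) = 2sin(3ξ) - sin(4ξ) + sin(5ξ): c_3=2, c_4=-1, c_5=1.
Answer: w(ξ, t) = 2exp(-9t)sin(3ξ) - exp(-16t)sin(4ξ) + exp(-25t)sin(5ξ)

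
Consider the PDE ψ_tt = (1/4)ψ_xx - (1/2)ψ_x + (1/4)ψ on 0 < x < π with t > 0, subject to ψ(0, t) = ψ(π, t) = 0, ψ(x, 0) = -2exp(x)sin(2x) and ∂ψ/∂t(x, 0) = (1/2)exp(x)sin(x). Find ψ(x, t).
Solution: Substitute ψ = exp(x)u.
Then ψ_x = exp(x)(u_x + u), ψ_xx = exp(x)(u_xx + 2u_x + u), ψ_tt = exp(x)u_tt; substituting and dividing by exp(x), the lower-order terms cancel: u_tt = (1/4)u_xx (standard wave equation).
Data for u: u(x,0) = exp(-x)ψ(x,0) = -2sin(2x); u_t(x,0) = exp(-x)ψ_t(x,0) = (1/2)sin(x). The boundary conditions carry over: u(0,t) = u(π,t) = 0.
Separating variables: u = Σ [A_n cos(ω_n t) + B_n sin(ω_n t)] sin(nx), ω_n = n/2. From ICs (B_n = velocity coefficient / ω_n): A_2=-2, B_1=1.
So u(x,t) = sin(t/2)sin(x) - 2sin(2x)cos(t), and ψ(x,t) = exp(x)u(x,t).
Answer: ψ(x, t) = exp(x)sin(t/2)sin(x) - 2exp(x)sin(2x)cos(t)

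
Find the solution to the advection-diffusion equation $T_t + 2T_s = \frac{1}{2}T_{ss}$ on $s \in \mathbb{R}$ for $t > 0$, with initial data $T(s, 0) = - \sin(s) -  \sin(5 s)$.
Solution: Change to a moving frame: let $\eta = s - 2t$, $\sigma = t$ and write $T(s,t) = u(\eta,\sigma)$.
By the chain rule $T_t = u_{\sigma} - 2u_{\eta}$, $T_s = u_{\eta}$, $T_{ss} = u_{\eta\eta}$.
Then $T_t + 2T_s = u_{\sigma}$: the advection term cancels and the PDE becomes the heat equation $u_{\sigma} = \frac{1}{2}u_{\eta\eta}$ on $\eta \in \mathbb{R}$.
Initial data: $u(\eta,0) = T(\eta,0) = - \sin(\eta) - \sin(5 \eta)$.
On $\eta \in \mathbb{R}$ each mode satisfies $(\sin(n\eta))'' = -n^2 \sin(n\eta)$, so $e^{-n^2\sigma/2} \sin(n\eta)$ solves the heat equation; by superposition $u(\eta,\sigma) = \sum c_n e^{-n^2\sigma/2} \sin(n\eta)$.
Reading off the coefficients: $c_1=-1, c_5=-1$, so $u(\eta,\sigma) = - e^{-\sigma/2} \sin(\eta) - e^{-25 \sigma/2} \sin(5 \eta)$.
Substituting back $\eta = s - 2t$, $\sigma = t$: $T(s,t) = u(s - 2t, t)$.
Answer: $T(s, t) = - e^{-t/2} \sin(s - 2 t) -  e^{-25 t/2} \sin(5 s - 10 t)$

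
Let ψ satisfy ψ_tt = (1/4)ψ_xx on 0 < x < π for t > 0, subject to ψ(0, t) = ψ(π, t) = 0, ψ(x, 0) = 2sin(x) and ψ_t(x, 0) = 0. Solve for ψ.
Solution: Using separation of variables ψ = X(x)T(t):
Eigenfunctions: sin(nx), n = 1, 2, 3, ...
General solution: ψ(x, t) = Σ [A_n cos(n t/2) + B_n sin(n t/2)] sin(nx)
From ψ(x,0) = 2sin(x): A_1=2. From ψ_t(x,0) = 0: all B_n = 0.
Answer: ψ(x, t) = 2sin(x)cos(t/2)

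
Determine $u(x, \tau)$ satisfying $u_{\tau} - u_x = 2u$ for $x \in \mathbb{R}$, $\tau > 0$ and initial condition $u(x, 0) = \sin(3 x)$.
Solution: Substitute $u = e^{2\tau}w$.
Then $u_{\tau} = e^{2\tau}(w_{\tau} + 2w)$, $u_x = e^{2\tau}w_x$; substituting and dividing by $e^{2\tau}$, the lower-order terms cancel: $w_{\tau} - w_x = 0$ (standard advection equation).
Data for $w$: $w(x,0) = u(x,0) = \sin(3 x)$.
By characteristics ($dx/d\tau = -1$), $w(x,\tau) = f(x + \tau)$ with $f = w( \cdot , 0)$.
So $w(x,\tau) = \sin(3 x + 3 \tau)$, and $u(x,\tau) = e^{2\tau}w(x,\tau)$.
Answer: $u(x, \tau) = e^{2 \tau} \sin(3 \tau + 3 x)$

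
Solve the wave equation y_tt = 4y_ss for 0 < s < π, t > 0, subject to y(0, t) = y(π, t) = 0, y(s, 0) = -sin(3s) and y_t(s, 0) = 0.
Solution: Separating variables: y = Σ [A_n cos(ω_n t) + B_n sin(ω_n t)] sin(ns), ω_n = 2n. From ICs: A_3=-1.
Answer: y(s, t) = -sin(3s)cos(6t)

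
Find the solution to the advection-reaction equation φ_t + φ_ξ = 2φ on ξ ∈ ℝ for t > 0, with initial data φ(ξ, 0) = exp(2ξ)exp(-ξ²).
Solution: Substitute φ = exp(2ξ)u.
Then φ_ξ = exp(2ξ)(u_ξ + 2u), φ_t = exp(2ξ)u_t; substituting and dividing by exp(2ξ), the lower-order terms cancel: u_t + u_ξ = 0 (standard advection equation).
Data for u: u(ξ,0) = exp(-2ξ)φ(ξ,0) = exp(-ξ²).
By characteristics (dξ/dt = 1), u(ξ,t) = f(ξ - t) with f = u(·, 0).
So u(ξ,t) = exp(-(-t + ξ)²), and φ(ξ,t) = exp(2ξ)u(ξ,t).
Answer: φ(ξ, t) = exp(2ξ)exp(-(-t + ξ)²)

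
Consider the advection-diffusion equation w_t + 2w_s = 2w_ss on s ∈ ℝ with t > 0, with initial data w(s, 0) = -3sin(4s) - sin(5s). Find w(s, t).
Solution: Change to a moving frame: let η = s - 2t, σ = t and write w(s,t) = u(η,σ).
By the chain rule w_t = u_σ - 2u_η, w_s = u_η, w_ss = u_ηη.
Then w_t + 2w_s = u_σ: the advection term cancels and the PDE becomes the heat equation u_σ = 2u_ηη on η ∈ ℝ.
Initial data: u(η,0) = w(η,0) = -3sin(4η) - sin(5η).
On η ∈ ℝ each mode satisfies (sin(nη))″ = -n² sin(nη), so exp(-2n²σ) sin(nη) solves the heat equation; by superposition u(η,σ) = Σ c_n exp(-2n²σ) sin(nη).
Reading off the coefficients: c_4=-3, c_5=-1, so u(η,σ) = -3exp(-32σ)sin(4η) - exp(-50σ)sin(5η).
Substituting back η = s - 2t, σ = t: w(s,t) = u(s - 2t, t).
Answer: w(s, t) = -3exp(-32t)sin(4s - 8t) - exp(-50t)sin(5s - 10t)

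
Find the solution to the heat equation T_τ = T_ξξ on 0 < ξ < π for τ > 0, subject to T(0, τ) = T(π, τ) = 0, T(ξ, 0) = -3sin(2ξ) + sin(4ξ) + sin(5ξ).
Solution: Separating variables: T = Σ c_n exp(-n²τ) sin(nξ). From T(ξ,0) = -3sin(2ξ) + sin(4ξ) + sin(5ξ): c_2=-3, c_4=1, c_5=1.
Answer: T(ξ, τ) = -3exp(-4τ)sin(2ξ) + exp(-16τ)sin(4ξ) + exp(-25τ)sin(5ξ)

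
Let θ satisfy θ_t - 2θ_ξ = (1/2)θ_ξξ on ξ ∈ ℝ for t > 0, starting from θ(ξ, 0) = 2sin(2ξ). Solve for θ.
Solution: Change to a moving frame: let η = ξ + 2t, σ = t and write θ(ξ,t) = u(η,σ).
By the chain rule θ_t = u_σ + 2u_η, θ_ξ = u_η, θ_ξξ = u_ηη.
Then θ_t - 2θ_ξ = u_σ: the advection term cancels and the PDE becomes the heat equation u_σ = (1/2)u_ηη on η ∈ ℝ.
Initial data: u(η,0) = θ(η,0) = 2sin(2η).
On η ∈ ℝ each mode satisfies (sin(nη))″ = -n² sin(nη), so exp(-n²σ/2) sin(nη) solves the heat equation; by superposition u(η,σ) = Σ c_n exp(-n²σ/2) sin(nη).
Reading off the coefficients: c_2=2, so u(η,σ) = 2exp(-2σ)sin(2η).
Substituting back η = ξ + 2t, σ = t: θ(ξ,t) = u(ξ + 2t, t).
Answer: θ(ξ, t) = 2exp(-2t)sin(4t + 2ξ)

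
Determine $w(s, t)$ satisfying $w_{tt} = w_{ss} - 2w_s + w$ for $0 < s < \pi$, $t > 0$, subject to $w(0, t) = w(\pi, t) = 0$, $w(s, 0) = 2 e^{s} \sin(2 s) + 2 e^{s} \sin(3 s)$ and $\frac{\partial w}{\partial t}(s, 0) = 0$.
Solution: Substitute $w = e^{s}u$.
Then $w_s = e^{s}(u_s + u)$, $w_{ss} = e^{s}(u_{ss} + 2u_s + u)$, $w_{tt} = e^{s}u_{tt}$; substituting and dividing by $e^{s}$, the lower-order terms cancel: $u_{tt} = u_{ss}$ (standard wave equation).
Data for $u$: $u(s,0) = e^{-s}w(s,0) = 2 \sin(2 s) + 2 \sin(3 s)$; $u_t(s,0) = e^{-s}w_t(s,0) = 0$. The boundary conditions carry over: $u(0,t) = u(\pi,t) = 0$.
Separating variables: $u = \sum [A_n \cos(\omega_n t) + B_n \sin(\omega_n t)] \sin(ns)$, $\omega_n = n$. From ICs: $A_2=2, A_3=2$.
So $u(s,t) = 2 \sin(2 s) \cos(2 t) + 2 \sin(3 s) \cos(3 t)$, and $w(s,t) = e^{s}u(s,t)$.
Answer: $w(s, t) = 2 e^{s} \sin(2 s) \cos(2 t) + 2 e^{s} \sin(3 s) \cos(3 t)$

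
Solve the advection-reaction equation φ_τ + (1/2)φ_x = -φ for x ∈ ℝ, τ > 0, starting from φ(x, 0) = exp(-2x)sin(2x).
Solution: Substitute φ = exp(-2x)u, i.e. u = exp(2x)φ.
By the product rule, φ_x = exp(-2x)(u_x - 2u), φ_τ = exp(-2x)u_τ.
Substituting into the PDE and dividing by exp(-2x): u_τ + (1/2)(u_x - 2u) = -u.
The lower-order terms cancel, leaving the standard advection equation u_τ + (1/2)u_x = 0.
Initial data for u: u(x,0) = exp(2x)φ(x,0) = sin(2x).
Solve for u:
  By method of characteristics (waves move right with speed 1/2):
  Along characteristics x - (1/2)τ = const, u is constant, so u(x,τ) = f(x - (1/2)τ) with f = u(·, 0).
Hence u(x,τ) = sin(2x - τ).
Transform back: φ(x,τ) = exp(-2x)u(x,τ).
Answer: φ(x, τ) = exp(-2x)sin(2x - τ)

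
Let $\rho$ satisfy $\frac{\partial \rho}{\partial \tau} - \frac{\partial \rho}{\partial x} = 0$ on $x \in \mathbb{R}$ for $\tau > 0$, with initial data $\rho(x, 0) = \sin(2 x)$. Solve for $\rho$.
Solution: By method of characteristics (waves move left with speed 1):
Along characteristics $x + \tau =$ const, $\rho$ is constant, so $\rho(x,\tau) = f(x + \tau)$ with $f = \rho( \cdot , 0)$.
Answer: $\rho(x, \tau) = \sin(2 \tau + 2 x)$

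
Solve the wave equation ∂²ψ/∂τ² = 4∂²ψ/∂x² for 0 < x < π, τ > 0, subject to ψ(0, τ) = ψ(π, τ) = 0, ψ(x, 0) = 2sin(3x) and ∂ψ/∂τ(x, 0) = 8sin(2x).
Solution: Separating variables: ψ = Σ [A_n cos(ω_n τ) + B_n sin(ω_n τ)] sin(nx), ω_n = 2n. From ICs (B_n = velocity coefficient / ω_n): A_3=2, B_2=2.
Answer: ψ(x, τ) = 2sin(2x)sin(4τ) + 2sin(3x)cos(6τ)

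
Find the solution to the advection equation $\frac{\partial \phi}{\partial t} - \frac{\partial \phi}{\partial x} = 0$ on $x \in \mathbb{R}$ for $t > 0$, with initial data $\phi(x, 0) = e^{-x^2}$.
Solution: By method of characteristics (waves move left with speed 1):
Along characteristics $x + t =$ const, $\phi$ is constant, so $\phi(x,t) = f(x + t)$ with $f = \phi( \cdot , 0)$.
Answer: $\phi(x, t) = e^{-(t + x)^2}$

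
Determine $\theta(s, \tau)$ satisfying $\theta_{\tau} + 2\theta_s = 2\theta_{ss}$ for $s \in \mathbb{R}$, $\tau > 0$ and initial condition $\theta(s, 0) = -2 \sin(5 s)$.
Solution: Moving frame: $\eta = s - 2\tau$, $\sigma = \tau$, $\theta = u(\eta,\sigma)$, so $\theta_{\tau} = u_{\sigma} - 2u_{\eta}$ and $\theta_{ss} = u_{\eta\eta}$.
Hence $\theta_{\tau} + 2\theta_s = u_{\sigma}$ and the PDE becomes the heat equation $u_{\sigma} = 2u_{\eta\eta}$ on $\eta \in \mathbb{R}$.
Initial data: $u(\eta,0) = \theta(\eta,0) = -2 \sin(5 \eta)$. Each mode $\sin(n\eta)$ decays as $e^{-2n^2\sigma}$ on $\mathbb{R}$, so $u(\eta,\sigma) = \sum c_n e^{-2n^2\sigma} \sin(n\eta)$ with $c_5=-2$: $u(\eta,\sigma) = -2 e^{-50 \sigma} \sin(5 \eta)$.
Substituting back: $\theta(s,\tau) = u(s - 2\tau, \tau)$.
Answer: $\theta(s, \tau) = 2 e^{-50 \tau} \sin(10 \tau - 5 s)$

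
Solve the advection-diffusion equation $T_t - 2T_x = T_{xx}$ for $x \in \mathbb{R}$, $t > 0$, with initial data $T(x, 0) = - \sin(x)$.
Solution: Change to a moving frame: let $\eta = x + 2t$, $\sigma = t$ and write $T(x,t) = u(\eta,\sigma)$.
By the chain rule $T_t = u_{\sigma} + 2u_{\eta}$, $T_x = u_{\eta}$, $T_{xx} = u_{\eta\eta}$.
Then $T_t - 2T_x = u_{\sigma}$: the advection term cancels and the PDE becomes the heat equation $u_{\sigma} = u_{\eta\eta}$ on $\eta \in \mathbb{R}$.
Initial data: $u(\eta,0) = T(\eta,0) = - \sin(\eta)$.
On $\eta \in \mathbb{R}$ each mode satisfies $(\sin(n\eta))'' = -n^2 \sin(n\eta)$, so $e^{-n^2\sigma} \sin(n\eta)$ solves the heat equation; by superposition $u(\eta,\sigma) = \sum c_n e^{-n^2\sigma} \sin(n\eta)$.
Reading off the coefficients: $c_1=-1$, so $u(\eta,\sigma) = - e^{-\sigma} \sin(\eta)$.
Substituting back $\eta = x + 2t$, $\sigma = t$: $T(x,t) = u(x + 2t, t)$.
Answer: $T(x, t) = - e^{-t} \sin(2 t + x)$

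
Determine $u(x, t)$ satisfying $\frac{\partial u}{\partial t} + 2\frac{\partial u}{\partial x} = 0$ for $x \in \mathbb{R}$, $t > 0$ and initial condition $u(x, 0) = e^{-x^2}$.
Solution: By characteristics ($dx/dt = 2$), $u(x,t) = f(x - 2t)$ with $f = u( \cdot , 0)$.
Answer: $u(x, t) = e^{-(-2 t + x)^2}$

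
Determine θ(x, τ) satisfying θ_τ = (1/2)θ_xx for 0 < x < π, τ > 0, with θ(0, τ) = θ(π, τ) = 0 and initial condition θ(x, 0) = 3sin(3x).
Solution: Using separation of variables θ = X(x)G(τ):
Eigenfunctions: sin(nx), n = 1, 2, 3, ...
General solution: θ(x, τ) = Σ c_n sin(nx) exp(-n² τ/2)
Matching θ(x,0) = 3sin(3x) term by term: c_3=3.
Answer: θ(x, τ) = 3exp(-9τ/2)sin(3x)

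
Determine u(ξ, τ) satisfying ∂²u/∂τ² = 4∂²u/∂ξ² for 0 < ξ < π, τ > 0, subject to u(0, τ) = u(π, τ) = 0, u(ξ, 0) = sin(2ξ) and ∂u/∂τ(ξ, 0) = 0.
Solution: Using separation of variables u = X(ξ)T(τ):
Eigenfunctions: sin(nξ), n = 1, 2, 3, ...
General solution: u(ξ, τ) = Σ [A_n cos(2n τ) + B_n sin(2n τ)] sin(nξ)
From u(ξ,0) = sin(2ξ): A_2=1. From u_τ(ξ,0) = 0: all B_n = 0.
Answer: u(ξ, τ) = sin(2ξ)cos(4τ)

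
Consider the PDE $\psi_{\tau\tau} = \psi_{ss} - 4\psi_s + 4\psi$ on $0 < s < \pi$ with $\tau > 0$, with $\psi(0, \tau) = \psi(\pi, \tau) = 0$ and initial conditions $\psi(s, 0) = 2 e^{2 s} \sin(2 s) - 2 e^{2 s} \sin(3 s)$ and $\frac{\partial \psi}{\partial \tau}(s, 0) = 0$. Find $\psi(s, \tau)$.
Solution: Substitute $\psi = e^{2s}u$, i.e. $u = e^{-2s}\psi$.
By the product rule, $\psi_s = e^{2s}(u_s + 2u)$, $\psi_{ss} = e^{2s}(u_{ss} + 4u_s + 4u)$, $\psi_{\tau\tau} = e^{2s}u_{\tau\tau}$.
Substituting into the PDE and dividing by $e^{2s}$: $u_{\tau\tau} = (u_{ss} + 4u_s + 4u) - 4(u_s + 2u) + 4u$.
The lower-order terms cancel, leaving the standard wave equation $u_{\tau\tau} = u_{ss}$.
Initial data for $u$: $u(s,0) = e^{-2s}\psi(s,0) = 2 \sin(2 s) - 2 \sin(3 s)$; $u_{\tau}(s,0) = e^{-2s}\psi_{\tau}(s,0) = 0$. The boundary conditions carry over: $u(0,\tau) = u(\pi,\tau) = 0$.
Solve for $u$:
  Using separation of variables $u = X(s)T(\tau)$:
  Eigenfunctions: $\sin(ns)$, $n = 1, 2, 3, \ldots$
  General solution: $u(s, \tau) = \sum [A_n \cos(n \tau) + B_n \sin(n \tau)] \sin(ns)$
  From $u(s,0) = 2 \sin(2 s) - 2 \sin(3 s)$: $A_2=2, A_3=-2$. From $u_{\tau}(s,0) = 0$: all $B_n = 0$.
Hence $u(s,\tau) = 2 \sin(2 s) \cos(2 \tau) - 2 \sin(3 s) \cos(3 \tau)$.
Transform back: $\psi(s,\tau) = e^{2s}u(s,\tau)$.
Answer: $\psi(s, \tau) = 2 e^{2 s} \sin(2 s) \cos(2 \tau) - 2 e^{2 s} \sin(3 s) \cos(3 \tau)$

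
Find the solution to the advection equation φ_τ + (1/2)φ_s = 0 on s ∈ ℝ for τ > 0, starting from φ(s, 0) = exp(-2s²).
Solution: By characteristics (ds/dτ = 1/2), φ(s,τ) = f(s - (1/2)τ) with f = φ(·, 0).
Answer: φ(s, τ) = exp(-2(s - τ/2)²)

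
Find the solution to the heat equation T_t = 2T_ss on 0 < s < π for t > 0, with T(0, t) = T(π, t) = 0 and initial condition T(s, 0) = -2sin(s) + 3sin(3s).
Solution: Separating variables: T = Σ c_n exp(-2n²t) sin(ns). From T(s,0) = -2sin(s) + 3sin(3s): c_1=-2, c_3=3.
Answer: T(s, t) = -2exp(-2t)sin(s) + 3exp(-18t)sin(3s)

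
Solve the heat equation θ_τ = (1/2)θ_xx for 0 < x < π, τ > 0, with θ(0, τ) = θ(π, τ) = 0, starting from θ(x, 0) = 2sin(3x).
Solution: Separating variables: θ = Σ c_n exp(-n²τ/2) sin(nx). From θ(x,0) = 2sin(3x): c_3=2.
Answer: θ(x, τ) = 2exp(-9τ/2)sin(3x)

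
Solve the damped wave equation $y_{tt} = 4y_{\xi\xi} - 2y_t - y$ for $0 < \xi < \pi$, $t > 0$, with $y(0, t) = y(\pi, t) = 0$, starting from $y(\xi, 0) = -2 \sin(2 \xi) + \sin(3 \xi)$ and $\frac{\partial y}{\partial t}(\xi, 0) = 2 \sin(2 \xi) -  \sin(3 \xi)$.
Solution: Substitute $y = e^{-t}u$, i.e. $u = e^{t}y$.
By the product rule, $y_t = e^{-t}(u_t - u)$, $y_{tt} = e^{-t}(u_{tt} - 2u_t + u)$, $y_{\xi\xi} = e^{-t}u_{\xi\xi}$.
Substituting into the PDE and dividing by $e^{-t}$: $u_{tt} - 2u_t + u = 4u_{\xi\xi} - 2(u_t - u) - u$.
The lower-order terms cancel, leaving the standard wave equation $u_{tt} = 4u_{\xi\xi}$.
Initial data for $u$: $u(\xi,0) = y(\xi,0) = -2 \sin(2 \xi) + \sin(3 \xi)$; $u_t(\xi,0) = y_t(\xi,0) + y(\xi,0) = 0$. The boundary conditions carry over: $u(0,t) = u(\pi,t) = 0$.
Solve for $u$:
  Using separation of variables $u = X(\xi)T(t)$:
  Eigenfunctions: $\sin(n\xi)$, $n = 1, 2, 3, \ldots$
  General solution: $u(\xi, t) = \sum [A_n \cos(2n t) + B_n \sin(2n t)] \sin(n\xi)$
  From $u(\xi,0) = -2 \sin(2 \xi) + \sin(3 \xi)$: $A_2=-2, A_3=1$. From $u_t(\xi,0) = 0$: all $B_n = 0$.
Hence $u(\xi,t) = -2 \sin(2 \xi) \cos(4 t) + \sin(3 \xi) \cos(6 t)$.
Transform back: $y(\xi,t) = e^{-t}u(\xi,t)$.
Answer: $y(\xi, t) = -2 e^{-t} \sin(2 \xi) \cos(4 t) + e^{-t} \sin(3 \xi) \cos(6 t)$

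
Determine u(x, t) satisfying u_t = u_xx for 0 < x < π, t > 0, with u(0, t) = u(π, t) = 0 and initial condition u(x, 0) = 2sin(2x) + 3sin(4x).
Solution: Separating variables: u = Σ c_n exp(-n²t) sin(nx). From u(x,0) = 2sin(2x) + 3sin(4x): c_2=2, c_4=3.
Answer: u(x, t) = 2exp(-4t)sin(2x) + 3exp(-16t)sin(4x)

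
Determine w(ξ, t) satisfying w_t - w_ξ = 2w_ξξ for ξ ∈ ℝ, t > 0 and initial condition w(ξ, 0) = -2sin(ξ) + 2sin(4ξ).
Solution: Change to a moving frame: let η = ξ + t, σ = t and write w(ξ,t) = u(η,σ).
By the chain rule w_t = u_σ + u_η, w_ξ = u_η, w_ξξ = u_ηη.
Then w_t - w_ξ = u_σ: the advection term cancels and the PDE becomes the heat equation u_σ = 2u_ηη on η ∈ ℝ.
Initial data: u(η,0) = w(η,0) = -2sin(η) + 2sin(4η).
On η ∈ ℝ each mode satisfies (sin(nη))″ = -n² sin(nη), so exp(-2n²σ) sin(nη) solves the heat equation; by superposition u(η,σ) = Σ c_n exp(-2n²σ) sin(nη).
Reading off the coefficients: c_1=-2, c_4=2, so u(η,σ) = -2exp(-2σ)sin(η) + 2exp(-32σ)sin(4η).
Substituting back η = ξ + t, σ = t: w(ξ,t) = u(ξ + t, t).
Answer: w(ξ, t) = -2exp(-2t)sin(t + ξ) + 2exp(-32t)sin(4t + 4ξ)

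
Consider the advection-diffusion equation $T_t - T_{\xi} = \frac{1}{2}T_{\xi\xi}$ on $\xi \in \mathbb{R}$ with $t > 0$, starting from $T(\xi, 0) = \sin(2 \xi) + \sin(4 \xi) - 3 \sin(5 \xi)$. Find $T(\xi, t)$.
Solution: Change to a moving frame: let $\eta = \xi + t$, $\sigma = t$ and write $T(\xi,t) = u(\eta,\sigma)$.
By the chain rule $T_t = u_{\sigma} + u_{\eta}$, $T_{\xi} = u_{\eta}$, $T_{\xi\xi} = u_{\eta\eta}$.
Then $T_t - T_{\xi} = u_{\sigma}$: the advection term cancels and the PDE becomes the heat equation $u_{\sigma} = \frac{1}{2}u_{\eta\eta}$ on $\eta \in \mathbb{R}$.
Initial data: $u(\eta,0) = T(\eta,0) = \sin(2 \eta) + \sin(4 \eta) - 3 \sin(5 \eta)$.
On $\eta \in \mathbb{R}$ each mode satisfies $(\sin(n\eta))'' = -n^2 \sin(n\eta)$, so $e^{-n^2\sigma/2} \sin(n\eta)$ solves the heat equation; by superposition $u(\eta,\sigma) = \sum c_n e^{-n^2\sigma/2} \sin(n\eta)$.
Reading off the coefficients: $c_2=1, c_4=1, c_5=-3$, so $u(\eta,\sigma) = e^{-2 \sigma} \sin(2 \eta) + e^{-8 \sigma} \sin(4 \eta) - 3 e^{-25 \sigma/2} \sin(5 \eta)$.
Substituting back $\eta = \xi + t$, $\sigma = t$: $T(\xi,t) = u(\xi + t, t)$.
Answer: $T(\xi, t) = e^{-2 t} \sin(2 \xi + 2 t) + e^{-8 t} \sin(4 \xi + 4 t) - 3 e^{-25 t/2} \sin(5 \xi + 5 t)$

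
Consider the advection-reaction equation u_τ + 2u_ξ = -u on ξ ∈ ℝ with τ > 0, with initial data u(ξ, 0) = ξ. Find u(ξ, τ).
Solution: Substitute u = exp(-τ)w.
Then u_τ = exp(-τ)(w_τ - w), u_ξ = exp(-τ)w_ξ; substituting and dividing by exp(-τ), the lower-order terms cancel: w_τ + 2w_ξ = 0 (standard advection equation).
Data for w: w(ξ,0) = u(ξ,0) = ξ.
By characteristics (dξ/dτ = 2), w(ξ,τ) = f(ξ - 2τ) with f = w(·, 0).
So w(ξ,τ) = ξ - 2τ, and u(ξ,τ) = exp(-τ)w(ξ,τ).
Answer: u(ξ, τ) = ξexp(-τ) - 2τexp(-τ)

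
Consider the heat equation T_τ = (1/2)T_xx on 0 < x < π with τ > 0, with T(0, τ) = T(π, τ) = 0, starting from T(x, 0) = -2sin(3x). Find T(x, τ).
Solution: Separating variables: T = Σ c_n exp(-n²τ/2) sin(nx). From T(x,0) = -2sin(3x): c_3=-2.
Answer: T(x, τ) = -2exp(-9τ/2)sin(3x)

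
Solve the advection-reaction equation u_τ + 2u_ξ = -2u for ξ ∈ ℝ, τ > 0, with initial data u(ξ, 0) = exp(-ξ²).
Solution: Substitute u = exp(-2τ)w.
Then u_τ = exp(-2τ)(w_τ - 2w), u_ξ = exp(-2τ)w_ξ; substituting and dividing by exp(-2τ), the lower-order terms cancel: w_τ + 2w_ξ = 0 (standard advection equation).
Data for w: w(ξ,0) = u(ξ,0) = exp(-ξ²).
By characteristics (dξ/dτ = 2), w(ξ,τ) = f(ξ - 2τ) with f = w(·, 0).
So w(ξ,τ) = exp(-(ξ - 2τ)²), and u(ξ,τ) = exp(-2τ)w(ξ,τ).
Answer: u(ξ, τ) = exp(-2τ)exp(-(ξ - 2τ)²)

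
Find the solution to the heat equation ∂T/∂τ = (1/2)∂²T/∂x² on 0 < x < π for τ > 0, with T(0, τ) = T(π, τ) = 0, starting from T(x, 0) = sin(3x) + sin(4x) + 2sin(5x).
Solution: Separating variables: T = Σ c_n exp(-n²τ/2) sin(nx). From T(x,0) = sin(3x) + sin(4x) + 2sin(5x): c_3=1, c_4=1, c_5=2.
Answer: T(x, τ) = exp(-8τ)sin(4x) + exp(-9τ/2)sin(3x) + 2exp(-25τ/2)sin(5x)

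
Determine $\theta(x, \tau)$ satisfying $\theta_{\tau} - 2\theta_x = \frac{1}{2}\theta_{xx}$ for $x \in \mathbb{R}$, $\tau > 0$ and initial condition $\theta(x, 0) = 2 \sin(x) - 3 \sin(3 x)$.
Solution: Change to a moving frame: let $\eta = x + 2\tau$, $\sigma = \tau$ and write $\theta(x,\tau) = u(\eta,\sigma)$.
By the chain rule $\theta_{\tau} = u_{\sigma} + 2u_{\eta}$, $\theta_x = u_{\eta}$, $\theta_{xx} = u_{\eta\eta}$.
Then $\theta_{\tau} - 2\theta_x = u_{\sigma}$: the advection term cancels and the PDE becomes the heat equation $u_{\sigma} = \frac{1}{2}u_{\eta\eta}$ on $\eta \in \mathbb{R}$.
Initial data: $u(\eta,0) = \theta(\eta,0) = 2 \sin(\eta) - 3 \sin(3 \eta)$.
On $\eta \in \mathbb{R}$ each mode satisfies $(\sin(n\eta))'' = -n^2 \sin(n\eta)$, so $e^{-n^2\sigma/2} \sin(n\eta)$ solves the heat equation; by superposition $u(\eta,\sigma) = \sum c_n e^{-n^2\sigma/2} \sin(n\eta)$.
Reading off the coefficients: $c_1=2, c_3=-3$, so $u(\eta,\sigma) = 2 e^{-\sigma/2} \sin(\eta) - 3 e^{-9 \sigma/2} \sin(3 \eta)$.
Substituting back $\eta = x + 2\tau$, $\sigma = \tau$: $\theta(x,\tau) = u(x + 2\tau, \tau)$.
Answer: $\theta(x, \tau) = 2 e^{-\tau/2} \sin(2 \tau + x) - 3 e^{-9 \tau/2} \sin(6 \tau + 3 x)$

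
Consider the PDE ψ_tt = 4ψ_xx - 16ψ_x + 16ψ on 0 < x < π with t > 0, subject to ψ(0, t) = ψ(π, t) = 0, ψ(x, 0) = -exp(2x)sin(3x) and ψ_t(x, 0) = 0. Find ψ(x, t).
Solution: Substitute ψ = exp(2x)u.
Then ψ_x = exp(2x)(u_x + 2u), ψ_xx = exp(2x)(u_xx + 4u_x + 4u), ψ_tt = exp(2x)u_tt; substituting and dividing by exp(2x), the lower-order terms cancel: u_tt = 4u_xx (standard wave equation).
Data for u: u(x,0) = exp(-2x)ψ(x,0) = -sin(3x); u_t(x,0) = exp(-2x)ψ_t(x,0) = 0. The boundary conditions carry over: u(0,t) = u(π,t) = 0.
Separating variables: u = Σ [A_n cos(ω_n t) + B_n sin(ω_n t)] sin(nx), ω_n = 2n. From ICs: A_3=-1.
So u(x,t) = -sin(3x)cos(6t), and ψ(x,t) = exp(2x)u(x,t).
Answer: ψ(x, t) = -exp(2x)sin(3x)cos(6t)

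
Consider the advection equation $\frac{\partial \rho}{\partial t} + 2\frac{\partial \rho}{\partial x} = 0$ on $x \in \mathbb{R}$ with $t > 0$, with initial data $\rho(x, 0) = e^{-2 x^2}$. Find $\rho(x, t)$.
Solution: By characteristics ($dx/dt = 2$), $\rho(x,t) = f(x - 2t)$ with $f = \rho( \cdot , 0)$.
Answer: $\rho(x, t) = e^{-2 (-2 t + x)^2}$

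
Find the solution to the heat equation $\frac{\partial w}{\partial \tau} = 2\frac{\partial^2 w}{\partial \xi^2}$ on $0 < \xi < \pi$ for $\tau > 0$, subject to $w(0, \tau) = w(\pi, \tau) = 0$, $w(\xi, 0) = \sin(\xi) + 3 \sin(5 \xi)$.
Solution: Separating variables: $w = \sum c_n e^{-2n^2\tau} \sin(n\xi)$. From $w(\xi,0) = \sin(\xi) + 3 \sin(5 \xi)$: $c_1=1, c_5=3$.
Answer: $w(\xi, \tau) = e^{-2 \tau} \sin(\xi) + 3 e^{-50 \tau} \sin(5 \xi)$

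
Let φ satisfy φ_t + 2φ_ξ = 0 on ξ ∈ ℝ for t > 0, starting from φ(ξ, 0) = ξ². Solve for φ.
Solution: By method of characteristics (waves move right with speed 2):
Along characteristics ξ - 2t = const, φ is constant, so φ(ξ,t) = f(ξ - 2t) with f = φ(·, 0).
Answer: φ(ξ, t) = 4t² - 4tξ + ξ²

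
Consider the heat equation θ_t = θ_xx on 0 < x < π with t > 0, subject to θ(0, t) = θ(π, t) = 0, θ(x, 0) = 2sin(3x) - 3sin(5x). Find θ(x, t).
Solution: Separating variables: θ = Σ c_n exp(-n²t) sin(nx). From θ(x,0) = 2sin(3x) - 3sin(5x): c_3=2, c_5=-3.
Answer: θ(x, t) = 2exp(-9t)sin(3x) - 3exp(-25t)sin(5x)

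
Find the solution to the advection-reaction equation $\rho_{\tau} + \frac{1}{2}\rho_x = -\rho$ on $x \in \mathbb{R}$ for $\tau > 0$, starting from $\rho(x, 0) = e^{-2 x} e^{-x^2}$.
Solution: Substitute $\rho = e^{-2x}u$, i.e. $u = e^{2x}\rho$.
By the product rule, $\rho_x = e^{-2x}(u_x - 2u)$, $\rho_{\tau} = e^{-2x}u_{\tau}$.
Substituting into the PDE and dividing by $e^{-2x}$: $u_{\tau} + \frac{1}{2}(u_x - 2u) = -u$.
The lower-order terms cancel, leaving the standard advection equation $u_{\tau} + \frac{1}{2}u_x = 0$.
Initial data for $u$: $u(x,0) = e^{2x}\rho(x,0) = e^{-x^2}$.
Solve for $u$:
  By method of characteristics (waves move right with speed 1/2):
  Along characteristics $x - \frac{1}{2}\tau =$ const, $u$ is constant, so $u(x,\tau) = f(x - \frac{1}{2}\tau)$ with $f = u( \cdot , 0)$.
Hence $u(x,\tau) = e^{-(x - \tau/2)^2}$.
Transform back: $\rho(x,\tau) = e^{-2x}u(x,\tau)$.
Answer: $\rho(x, \tau) = e^{-2 x} e^{-(-\tau/2 + x)^2}$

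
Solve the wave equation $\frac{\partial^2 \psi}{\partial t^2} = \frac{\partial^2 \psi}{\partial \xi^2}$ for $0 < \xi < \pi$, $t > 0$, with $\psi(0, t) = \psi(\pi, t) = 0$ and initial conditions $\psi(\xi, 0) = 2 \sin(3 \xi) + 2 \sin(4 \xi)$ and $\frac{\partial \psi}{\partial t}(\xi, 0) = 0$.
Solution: Separating variables: $\psi = \sum [A_n \cos(\omega_n t) + B_n \sin(\omega_n t)] \sin(n\xi)$, $\omega_n = n$. From ICs: $A_3=2, A_4=2$.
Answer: $\psi(\xi, t) = 2 \sin(3 \xi) \cos(3 t) + 2 \sin(4 \xi) \cos(4 t)$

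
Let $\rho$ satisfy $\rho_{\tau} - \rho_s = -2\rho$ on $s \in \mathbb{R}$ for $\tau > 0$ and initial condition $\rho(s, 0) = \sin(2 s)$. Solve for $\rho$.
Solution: Substitute $\rho = e^{-2\tau}u$.
Then $\rho_{\tau} = e^{-2\tau}(u_{\tau} - 2u)$, $\rho_s = e^{-2\tau}u_s$; substituting and dividing by $e^{-2\tau}$, the lower-order terms cancel: $u_{\tau} - u_s = 0$ (standard advection equation).
Data for $u$: $u(s,0) = \rho(s,0) = \sin(2 s)$.
By characteristics ($ds/d\tau = -1$), $u(s,\tau) = f(s + \tau)$ with $f = u( \cdot , 0)$.
So $u(s,\tau) = \sin(2 s + 2 \tau)$, and $\rho(s,\tau) = e^{-2\tau}u(s,\tau)$.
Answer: $\rho(s, \tau) = e^{-2 \tau} \sin(2 \tau + 2 s)$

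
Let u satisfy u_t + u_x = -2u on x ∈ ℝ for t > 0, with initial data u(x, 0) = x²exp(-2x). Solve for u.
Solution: Substitute u = exp(-2x)w.
Then u_x = exp(-2x)(w_x - 2w), u_t = exp(-2x)w_t; substituting and dividing by exp(-2x), the lower-order terms cancel: w_t + w_x = 0 (standard advection equation).
Data for w: w(x,0) = exp(2x)u(x,0) = x².
By characteristics (dx/dt = 1), w(x,t) = f(x - t) with f = w(·, 0).
So w(x,t) = t² - 2tx + x², and u(x,t) = exp(-2x)w(x,t).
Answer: u(x, t) = t²exp(-2x) - 2txexp(-2x) + x²exp(-2x)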